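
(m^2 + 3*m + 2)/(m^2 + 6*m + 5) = (m + 2)/(m + 5)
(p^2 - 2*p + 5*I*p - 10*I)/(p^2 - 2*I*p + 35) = (p - 2)/(p - 7*I)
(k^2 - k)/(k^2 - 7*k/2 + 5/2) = 2*k/(2*k - 5)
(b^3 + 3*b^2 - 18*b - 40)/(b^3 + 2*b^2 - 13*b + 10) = (b^2 - 2*b - 8)/(b^2 - 3*b + 2)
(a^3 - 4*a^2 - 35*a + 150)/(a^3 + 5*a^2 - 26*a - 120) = (a - 5)/(a + 4)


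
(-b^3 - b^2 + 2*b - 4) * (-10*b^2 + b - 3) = 10*b^5 + 9*b^4 - 18*b^3 + 45*b^2 - 10*b + 12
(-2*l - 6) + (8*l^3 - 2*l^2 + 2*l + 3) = 8*l^3 - 2*l^2 - 3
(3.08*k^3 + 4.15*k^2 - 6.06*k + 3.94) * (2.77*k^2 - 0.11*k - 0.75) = 8.5316*k^5 + 11.1567*k^4 - 19.5527*k^3 + 8.4679*k^2 + 4.1116*k - 2.955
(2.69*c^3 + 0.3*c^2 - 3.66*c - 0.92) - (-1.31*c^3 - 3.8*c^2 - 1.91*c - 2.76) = 4.0*c^3 + 4.1*c^2 - 1.75*c + 1.84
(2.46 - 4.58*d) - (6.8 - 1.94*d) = -2.64*d - 4.34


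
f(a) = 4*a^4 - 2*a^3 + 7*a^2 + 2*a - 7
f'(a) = 16*a^3 - 6*a^2 + 14*a + 2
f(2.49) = 164.27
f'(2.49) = 246.67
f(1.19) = 9.94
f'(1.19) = 37.13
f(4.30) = 1339.54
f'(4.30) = 1223.37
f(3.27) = 461.81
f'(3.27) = 543.08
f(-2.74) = 306.67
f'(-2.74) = -410.54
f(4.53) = 1644.22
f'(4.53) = 1429.65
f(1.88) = 58.18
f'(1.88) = 113.43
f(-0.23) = -7.05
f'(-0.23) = -1.73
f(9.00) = 25364.00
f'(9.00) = 11306.00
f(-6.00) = 5849.00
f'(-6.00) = -3754.00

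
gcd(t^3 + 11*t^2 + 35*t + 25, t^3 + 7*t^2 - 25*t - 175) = t + 5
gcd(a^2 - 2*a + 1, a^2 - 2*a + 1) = a^2 - 2*a + 1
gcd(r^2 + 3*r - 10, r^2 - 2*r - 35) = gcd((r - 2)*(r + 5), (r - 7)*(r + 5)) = r + 5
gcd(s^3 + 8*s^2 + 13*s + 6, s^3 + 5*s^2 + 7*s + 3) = s^2 + 2*s + 1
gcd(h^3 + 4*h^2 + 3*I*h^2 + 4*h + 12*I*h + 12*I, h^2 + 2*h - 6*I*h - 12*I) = h + 2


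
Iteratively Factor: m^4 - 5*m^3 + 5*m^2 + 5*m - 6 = (m - 2)*(m^3 - 3*m^2 - m + 3) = (m - 3)*(m - 2)*(m^2 - 1) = (m - 3)*(m - 2)*(m - 1)*(m + 1)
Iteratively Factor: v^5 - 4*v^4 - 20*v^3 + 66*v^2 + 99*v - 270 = (v - 2)*(v^4 - 2*v^3 - 24*v^2 + 18*v + 135) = (v - 2)*(v + 3)*(v^3 - 5*v^2 - 9*v + 45) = (v - 2)*(v + 3)^2*(v^2 - 8*v + 15) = (v - 3)*(v - 2)*(v + 3)^2*(v - 5)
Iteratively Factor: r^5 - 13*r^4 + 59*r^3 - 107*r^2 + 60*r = (r - 5)*(r^4 - 8*r^3 + 19*r^2 - 12*r) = (r - 5)*(r - 3)*(r^3 - 5*r^2 + 4*r) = (r - 5)*(r - 4)*(r - 3)*(r^2 - r) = r*(r - 5)*(r - 4)*(r - 3)*(r - 1)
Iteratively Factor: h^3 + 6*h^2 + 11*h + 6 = (h + 3)*(h^2 + 3*h + 2) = (h + 2)*(h + 3)*(h + 1)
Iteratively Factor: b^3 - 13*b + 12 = (b + 4)*(b^2 - 4*b + 3) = (b - 1)*(b + 4)*(b - 3)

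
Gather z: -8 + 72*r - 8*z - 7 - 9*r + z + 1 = 63*r - 7*z - 14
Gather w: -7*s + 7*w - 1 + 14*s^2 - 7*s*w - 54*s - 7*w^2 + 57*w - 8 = 14*s^2 - 61*s - 7*w^2 + w*(64 - 7*s) - 9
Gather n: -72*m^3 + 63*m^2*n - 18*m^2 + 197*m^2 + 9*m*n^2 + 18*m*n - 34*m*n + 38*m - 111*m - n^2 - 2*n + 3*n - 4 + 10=-72*m^3 + 179*m^2 - 73*m + n^2*(9*m - 1) + n*(63*m^2 - 16*m + 1) + 6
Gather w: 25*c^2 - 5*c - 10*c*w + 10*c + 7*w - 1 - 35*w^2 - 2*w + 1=25*c^2 + 5*c - 35*w^2 + w*(5 - 10*c)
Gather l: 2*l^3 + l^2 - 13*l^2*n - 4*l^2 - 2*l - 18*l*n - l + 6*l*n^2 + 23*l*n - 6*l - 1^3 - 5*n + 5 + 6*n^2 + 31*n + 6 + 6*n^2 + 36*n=2*l^3 + l^2*(-13*n - 3) + l*(6*n^2 + 5*n - 9) + 12*n^2 + 62*n + 10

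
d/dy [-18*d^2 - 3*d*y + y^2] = -3*d + 2*y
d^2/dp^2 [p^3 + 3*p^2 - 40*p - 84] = 6*p + 6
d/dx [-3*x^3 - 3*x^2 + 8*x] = -9*x^2 - 6*x + 8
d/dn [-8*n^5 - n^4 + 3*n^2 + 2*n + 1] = -40*n^4 - 4*n^3 + 6*n + 2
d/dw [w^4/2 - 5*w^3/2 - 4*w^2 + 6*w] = 2*w^3 - 15*w^2/2 - 8*w + 6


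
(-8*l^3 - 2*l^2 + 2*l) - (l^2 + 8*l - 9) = -8*l^3 - 3*l^2 - 6*l + 9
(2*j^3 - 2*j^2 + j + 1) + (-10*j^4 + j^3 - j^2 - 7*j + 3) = -10*j^4 + 3*j^3 - 3*j^2 - 6*j + 4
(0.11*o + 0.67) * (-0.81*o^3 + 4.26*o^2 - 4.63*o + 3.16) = -0.0891*o^4 - 0.0741000000000001*o^3 + 2.3449*o^2 - 2.7545*o + 2.1172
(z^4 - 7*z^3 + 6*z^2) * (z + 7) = z^5 - 43*z^3 + 42*z^2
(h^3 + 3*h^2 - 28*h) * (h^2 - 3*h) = h^5 - 37*h^3 + 84*h^2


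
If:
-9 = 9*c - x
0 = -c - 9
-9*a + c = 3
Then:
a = -4/3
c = -9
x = -72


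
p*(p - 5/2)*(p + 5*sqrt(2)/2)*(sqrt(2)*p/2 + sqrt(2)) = sqrt(2)*p^4/2 - sqrt(2)*p^3/4 + 5*p^3/2 - 5*sqrt(2)*p^2/2 - 5*p^2/4 - 25*p/2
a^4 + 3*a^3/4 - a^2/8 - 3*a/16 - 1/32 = (a - 1/2)*(a + 1/4)*(a + 1/2)^2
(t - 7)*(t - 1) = t^2 - 8*t + 7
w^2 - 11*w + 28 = (w - 7)*(w - 4)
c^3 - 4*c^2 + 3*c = c*(c - 3)*(c - 1)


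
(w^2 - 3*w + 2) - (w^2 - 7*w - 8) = 4*w + 10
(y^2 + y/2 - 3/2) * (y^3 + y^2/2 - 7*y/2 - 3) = y^5 + y^4 - 19*y^3/4 - 11*y^2/2 + 15*y/4 + 9/2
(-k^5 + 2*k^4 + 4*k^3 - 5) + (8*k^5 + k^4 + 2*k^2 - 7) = 7*k^5 + 3*k^4 + 4*k^3 + 2*k^2 - 12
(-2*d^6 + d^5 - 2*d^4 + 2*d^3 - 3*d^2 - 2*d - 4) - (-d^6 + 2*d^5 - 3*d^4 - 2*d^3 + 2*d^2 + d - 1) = -d^6 - d^5 + d^4 + 4*d^3 - 5*d^2 - 3*d - 3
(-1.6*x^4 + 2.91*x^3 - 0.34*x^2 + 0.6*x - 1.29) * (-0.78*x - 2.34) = 1.248*x^5 + 1.4742*x^4 - 6.5442*x^3 + 0.3276*x^2 - 0.3978*x + 3.0186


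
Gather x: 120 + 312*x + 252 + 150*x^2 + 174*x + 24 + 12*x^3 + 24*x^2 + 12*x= 12*x^3 + 174*x^2 + 498*x + 396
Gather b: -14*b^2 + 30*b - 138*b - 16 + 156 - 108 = -14*b^2 - 108*b + 32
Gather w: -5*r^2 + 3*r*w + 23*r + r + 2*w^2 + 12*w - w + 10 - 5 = -5*r^2 + 24*r + 2*w^2 + w*(3*r + 11) + 5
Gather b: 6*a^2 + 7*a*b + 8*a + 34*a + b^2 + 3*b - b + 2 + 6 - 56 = 6*a^2 + 42*a + b^2 + b*(7*a + 2) - 48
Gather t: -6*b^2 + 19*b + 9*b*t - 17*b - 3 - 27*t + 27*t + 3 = -6*b^2 + 9*b*t + 2*b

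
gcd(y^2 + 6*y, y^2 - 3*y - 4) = 1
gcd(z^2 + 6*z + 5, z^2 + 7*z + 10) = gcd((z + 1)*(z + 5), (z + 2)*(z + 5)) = z + 5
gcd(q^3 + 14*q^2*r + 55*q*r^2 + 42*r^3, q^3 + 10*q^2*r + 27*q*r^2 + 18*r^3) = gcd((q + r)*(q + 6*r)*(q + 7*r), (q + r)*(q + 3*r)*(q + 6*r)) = q^2 + 7*q*r + 6*r^2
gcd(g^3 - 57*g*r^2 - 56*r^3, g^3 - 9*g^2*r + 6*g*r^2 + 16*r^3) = -g^2 + 7*g*r + 8*r^2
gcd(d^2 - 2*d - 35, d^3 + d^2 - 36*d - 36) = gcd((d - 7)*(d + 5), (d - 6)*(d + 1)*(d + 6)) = 1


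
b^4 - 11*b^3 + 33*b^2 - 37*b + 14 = (b - 7)*(b - 2)*(b - 1)^2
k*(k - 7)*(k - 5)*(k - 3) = k^4 - 15*k^3 + 71*k^2 - 105*k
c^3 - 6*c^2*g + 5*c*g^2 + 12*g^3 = (c - 4*g)*(c - 3*g)*(c + g)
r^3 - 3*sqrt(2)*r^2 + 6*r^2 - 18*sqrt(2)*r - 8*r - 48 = (r + 6)*(r - 4*sqrt(2))*(r + sqrt(2))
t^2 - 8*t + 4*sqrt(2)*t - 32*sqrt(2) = (t - 8)*(t + 4*sqrt(2))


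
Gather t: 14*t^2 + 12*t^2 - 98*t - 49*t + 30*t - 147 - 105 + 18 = 26*t^2 - 117*t - 234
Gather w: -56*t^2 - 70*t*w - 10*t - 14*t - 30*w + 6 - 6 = -56*t^2 - 24*t + w*(-70*t - 30)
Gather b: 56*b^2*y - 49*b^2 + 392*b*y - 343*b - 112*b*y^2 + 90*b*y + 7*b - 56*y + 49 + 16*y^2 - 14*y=b^2*(56*y - 49) + b*(-112*y^2 + 482*y - 336) + 16*y^2 - 70*y + 49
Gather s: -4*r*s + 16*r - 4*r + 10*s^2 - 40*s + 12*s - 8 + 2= 12*r + 10*s^2 + s*(-4*r - 28) - 6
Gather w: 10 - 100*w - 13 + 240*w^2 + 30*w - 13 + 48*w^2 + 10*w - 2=288*w^2 - 60*w - 18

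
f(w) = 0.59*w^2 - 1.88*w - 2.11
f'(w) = 1.18*w - 1.88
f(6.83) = 12.57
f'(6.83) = 6.18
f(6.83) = 12.57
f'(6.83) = 6.18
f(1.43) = -3.59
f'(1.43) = -0.19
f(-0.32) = -1.45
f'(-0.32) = -2.26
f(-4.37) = 17.37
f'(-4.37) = -7.04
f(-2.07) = 4.31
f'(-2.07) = -4.32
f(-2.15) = 4.66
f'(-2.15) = -4.42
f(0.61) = -3.04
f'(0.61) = -1.16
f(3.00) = -2.44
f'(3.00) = 1.66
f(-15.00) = 158.84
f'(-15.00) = -19.58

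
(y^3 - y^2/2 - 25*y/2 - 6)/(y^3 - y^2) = (2*y^3 - y^2 - 25*y - 12)/(2*y^2*(y - 1))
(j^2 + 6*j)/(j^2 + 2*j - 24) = j/(j - 4)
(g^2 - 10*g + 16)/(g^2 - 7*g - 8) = (g - 2)/(g + 1)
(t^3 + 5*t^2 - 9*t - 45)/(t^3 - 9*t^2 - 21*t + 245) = (t^2 - 9)/(t^2 - 14*t + 49)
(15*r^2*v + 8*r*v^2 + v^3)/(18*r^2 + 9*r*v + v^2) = v*(5*r + v)/(6*r + v)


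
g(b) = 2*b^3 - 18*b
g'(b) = 6*b^2 - 18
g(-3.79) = -40.66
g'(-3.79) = 68.18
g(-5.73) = -273.13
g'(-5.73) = 179.00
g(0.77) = -12.95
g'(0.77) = -14.44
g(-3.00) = 0.00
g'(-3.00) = 36.00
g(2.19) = -18.41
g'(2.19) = 10.78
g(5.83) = 291.37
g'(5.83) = 185.93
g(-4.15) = -68.25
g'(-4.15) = 85.34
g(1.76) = -20.78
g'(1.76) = 0.59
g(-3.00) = 0.00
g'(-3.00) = 36.00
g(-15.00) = -6480.00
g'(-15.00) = 1332.00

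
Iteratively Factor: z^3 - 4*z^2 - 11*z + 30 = (z + 3)*(z^2 - 7*z + 10) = (z - 2)*(z + 3)*(z - 5)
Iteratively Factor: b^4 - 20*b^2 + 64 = (b - 2)*(b^3 + 2*b^2 - 16*b - 32) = (b - 2)*(b + 2)*(b^2 - 16) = (b - 2)*(b + 2)*(b + 4)*(b - 4)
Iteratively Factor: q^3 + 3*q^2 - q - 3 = (q + 3)*(q^2 - 1) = (q - 1)*(q + 3)*(q + 1)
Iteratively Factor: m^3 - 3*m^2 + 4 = (m - 2)*(m^2 - m - 2) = (m - 2)*(m + 1)*(m - 2)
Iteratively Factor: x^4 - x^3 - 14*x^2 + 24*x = (x + 4)*(x^3 - 5*x^2 + 6*x) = x*(x + 4)*(x^2 - 5*x + 6) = x*(x - 3)*(x + 4)*(x - 2)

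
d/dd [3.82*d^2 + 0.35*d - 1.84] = 7.64*d + 0.35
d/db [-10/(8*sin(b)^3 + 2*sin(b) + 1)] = 20*(12*sin(b)^2 + 1)*cos(b)/(8*sin(b)^3 + 2*sin(b) + 1)^2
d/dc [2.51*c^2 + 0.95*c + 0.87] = 5.02*c + 0.95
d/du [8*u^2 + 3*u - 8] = 16*u + 3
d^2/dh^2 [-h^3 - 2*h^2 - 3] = -6*h - 4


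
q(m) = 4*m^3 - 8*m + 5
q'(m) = 12*m^2 - 8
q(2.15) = 27.55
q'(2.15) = 47.47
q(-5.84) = -744.99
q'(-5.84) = 401.27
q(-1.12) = 8.34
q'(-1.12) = 7.05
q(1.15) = 1.88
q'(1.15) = 7.87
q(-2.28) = -24.17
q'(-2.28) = 54.38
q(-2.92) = -71.23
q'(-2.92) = 94.32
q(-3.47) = -134.37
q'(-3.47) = 136.49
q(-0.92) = 9.25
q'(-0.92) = 2.16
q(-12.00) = -6811.00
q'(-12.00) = 1720.00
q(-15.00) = -13375.00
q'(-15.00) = 2692.00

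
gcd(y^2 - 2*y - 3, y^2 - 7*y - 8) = y + 1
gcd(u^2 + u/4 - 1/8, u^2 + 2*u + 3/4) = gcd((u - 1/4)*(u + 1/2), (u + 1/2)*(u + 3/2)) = u + 1/2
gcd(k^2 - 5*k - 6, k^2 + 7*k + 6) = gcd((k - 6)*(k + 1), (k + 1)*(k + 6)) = k + 1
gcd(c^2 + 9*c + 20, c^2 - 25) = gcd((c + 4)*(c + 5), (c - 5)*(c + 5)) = c + 5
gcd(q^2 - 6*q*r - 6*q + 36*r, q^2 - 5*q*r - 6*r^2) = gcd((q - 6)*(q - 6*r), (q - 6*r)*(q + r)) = q - 6*r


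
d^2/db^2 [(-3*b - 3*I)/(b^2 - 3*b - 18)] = 6*((b + I)*(2*b - 3)^2 + (3*b - 3 + I)*(-b^2 + 3*b + 18))/(-b^2 + 3*b + 18)^3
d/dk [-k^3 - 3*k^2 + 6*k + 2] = -3*k^2 - 6*k + 6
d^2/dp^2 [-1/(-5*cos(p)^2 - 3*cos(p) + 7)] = (-100*sin(p)^4 + 199*sin(p)^2 + 141*cos(p)/4 - 45*cos(3*p)/4 - 11)/(-5*sin(p)^2 + 3*cos(p) - 2)^3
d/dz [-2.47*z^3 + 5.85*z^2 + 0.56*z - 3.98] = -7.41*z^2 + 11.7*z + 0.56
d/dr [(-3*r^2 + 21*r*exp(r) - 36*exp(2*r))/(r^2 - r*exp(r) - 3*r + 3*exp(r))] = 3*(-(r^2 - 7*r*exp(r) + 12*exp(2*r))*(r*exp(r) - 2*r - 2*exp(r) + 3) + (r^2 - r*exp(r) - 3*r + 3*exp(r))*(7*r*exp(r) - 2*r - 24*exp(2*r) + 7*exp(r)))/(r^2 - r*exp(r) - 3*r + 3*exp(r))^2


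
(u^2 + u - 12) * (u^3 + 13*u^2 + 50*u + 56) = u^5 + 14*u^4 + 51*u^3 - 50*u^2 - 544*u - 672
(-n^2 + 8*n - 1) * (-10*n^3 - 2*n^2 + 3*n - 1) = 10*n^5 - 78*n^4 - 9*n^3 + 27*n^2 - 11*n + 1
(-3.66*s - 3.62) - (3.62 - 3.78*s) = 0.12*s - 7.24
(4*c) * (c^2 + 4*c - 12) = 4*c^3 + 16*c^2 - 48*c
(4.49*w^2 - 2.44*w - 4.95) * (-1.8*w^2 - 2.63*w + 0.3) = -8.082*w^4 - 7.4167*w^3 + 16.6742*w^2 + 12.2865*w - 1.485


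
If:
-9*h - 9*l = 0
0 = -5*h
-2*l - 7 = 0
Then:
No Solution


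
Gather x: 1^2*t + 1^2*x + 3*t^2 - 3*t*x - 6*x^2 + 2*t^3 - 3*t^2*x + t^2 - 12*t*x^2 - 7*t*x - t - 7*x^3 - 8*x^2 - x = 2*t^3 + 4*t^2 - 7*x^3 + x^2*(-12*t - 14) + x*(-3*t^2 - 10*t)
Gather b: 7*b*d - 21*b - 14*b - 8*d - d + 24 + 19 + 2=b*(7*d - 35) - 9*d + 45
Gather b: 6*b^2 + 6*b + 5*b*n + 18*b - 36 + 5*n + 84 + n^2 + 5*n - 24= 6*b^2 + b*(5*n + 24) + n^2 + 10*n + 24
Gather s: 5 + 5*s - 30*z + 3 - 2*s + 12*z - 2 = 3*s - 18*z + 6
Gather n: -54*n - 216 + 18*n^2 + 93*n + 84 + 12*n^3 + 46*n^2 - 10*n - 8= 12*n^3 + 64*n^2 + 29*n - 140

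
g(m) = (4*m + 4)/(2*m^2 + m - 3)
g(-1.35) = 1.99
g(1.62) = 2.71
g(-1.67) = -2.95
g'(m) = (-4*m - 1)*(4*m + 4)/(2*m^2 + m - 3)^2 + 4/(2*m^2 + m - 3) = 4*(2*m^2 + m - (m + 1)*(4*m + 1) - 3)/(2*m^2 + m - 3)^2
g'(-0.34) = -1.19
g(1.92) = 1.86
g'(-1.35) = -18.07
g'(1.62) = -4.20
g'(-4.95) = -0.08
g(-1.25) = 0.89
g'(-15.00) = -0.00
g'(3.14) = -0.37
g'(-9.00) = -0.02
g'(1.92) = -1.92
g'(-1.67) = -14.07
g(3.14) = 0.83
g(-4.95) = -0.38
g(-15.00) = -0.13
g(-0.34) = -0.85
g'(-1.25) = -6.72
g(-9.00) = -0.21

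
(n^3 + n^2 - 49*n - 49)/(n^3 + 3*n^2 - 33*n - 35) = (n - 7)/(n - 5)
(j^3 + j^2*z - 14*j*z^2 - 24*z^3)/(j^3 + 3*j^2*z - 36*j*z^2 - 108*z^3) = (-j^2 + 2*j*z + 8*z^2)/(-j^2 + 36*z^2)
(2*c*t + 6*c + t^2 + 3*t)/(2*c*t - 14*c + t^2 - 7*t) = (t + 3)/(t - 7)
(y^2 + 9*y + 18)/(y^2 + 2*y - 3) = (y + 6)/(y - 1)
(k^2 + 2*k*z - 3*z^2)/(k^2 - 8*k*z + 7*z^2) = (-k - 3*z)/(-k + 7*z)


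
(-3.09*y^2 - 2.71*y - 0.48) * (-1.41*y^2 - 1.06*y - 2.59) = 4.3569*y^4 + 7.0965*y^3 + 11.5525*y^2 + 7.5277*y + 1.2432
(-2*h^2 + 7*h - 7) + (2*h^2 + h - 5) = 8*h - 12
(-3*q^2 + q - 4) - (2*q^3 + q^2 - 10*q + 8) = -2*q^3 - 4*q^2 + 11*q - 12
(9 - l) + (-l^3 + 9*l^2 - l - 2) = -l^3 + 9*l^2 - 2*l + 7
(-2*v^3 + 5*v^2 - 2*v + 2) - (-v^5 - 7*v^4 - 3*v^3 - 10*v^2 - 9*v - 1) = v^5 + 7*v^4 + v^3 + 15*v^2 + 7*v + 3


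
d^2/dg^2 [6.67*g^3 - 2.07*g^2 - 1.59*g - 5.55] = 40.02*g - 4.14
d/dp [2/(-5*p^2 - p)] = 2*(10*p + 1)/(p^2*(5*p + 1)^2)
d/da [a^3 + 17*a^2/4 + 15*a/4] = 3*a^2 + 17*a/2 + 15/4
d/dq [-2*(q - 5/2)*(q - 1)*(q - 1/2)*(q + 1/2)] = -8*q^3 + 21*q^2 - 9*q - 7/4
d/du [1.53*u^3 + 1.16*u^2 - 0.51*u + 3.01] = 4.59*u^2 + 2.32*u - 0.51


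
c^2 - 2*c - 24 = (c - 6)*(c + 4)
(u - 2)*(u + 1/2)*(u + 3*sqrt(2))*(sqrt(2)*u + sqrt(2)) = sqrt(2)*u^4 - sqrt(2)*u^3/2 + 6*u^3 - 5*sqrt(2)*u^2/2 - 3*u^2 - 15*u - sqrt(2)*u - 6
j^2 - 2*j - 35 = (j - 7)*(j + 5)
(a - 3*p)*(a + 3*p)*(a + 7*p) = a^3 + 7*a^2*p - 9*a*p^2 - 63*p^3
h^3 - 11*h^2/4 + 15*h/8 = h*(h - 3/2)*(h - 5/4)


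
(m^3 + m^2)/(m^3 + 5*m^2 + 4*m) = m/(m + 4)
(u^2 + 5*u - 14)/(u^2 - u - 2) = (u + 7)/(u + 1)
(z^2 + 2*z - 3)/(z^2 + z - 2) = (z + 3)/(z + 2)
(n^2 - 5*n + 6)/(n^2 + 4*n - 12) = (n - 3)/(n + 6)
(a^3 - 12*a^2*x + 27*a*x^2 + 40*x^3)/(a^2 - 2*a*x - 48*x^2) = (a^2 - 4*a*x - 5*x^2)/(a + 6*x)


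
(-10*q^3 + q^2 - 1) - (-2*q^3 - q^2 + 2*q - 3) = -8*q^3 + 2*q^2 - 2*q + 2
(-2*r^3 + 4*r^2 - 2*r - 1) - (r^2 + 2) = -2*r^3 + 3*r^2 - 2*r - 3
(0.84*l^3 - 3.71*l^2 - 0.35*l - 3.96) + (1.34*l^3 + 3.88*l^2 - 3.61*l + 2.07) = 2.18*l^3 + 0.17*l^2 - 3.96*l - 1.89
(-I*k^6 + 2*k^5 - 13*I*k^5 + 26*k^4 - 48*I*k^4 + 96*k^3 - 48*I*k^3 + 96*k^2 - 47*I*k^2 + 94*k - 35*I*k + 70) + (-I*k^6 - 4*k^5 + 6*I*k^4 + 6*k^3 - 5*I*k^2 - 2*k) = -2*I*k^6 - 2*k^5 - 13*I*k^5 + 26*k^4 - 42*I*k^4 + 102*k^3 - 48*I*k^3 + 96*k^2 - 52*I*k^2 + 92*k - 35*I*k + 70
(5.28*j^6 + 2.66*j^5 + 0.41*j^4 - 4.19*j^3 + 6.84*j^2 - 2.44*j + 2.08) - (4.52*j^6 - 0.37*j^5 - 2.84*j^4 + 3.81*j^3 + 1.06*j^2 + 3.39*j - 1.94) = 0.760000000000001*j^6 + 3.03*j^5 + 3.25*j^4 - 8.0*j^3 + 5.78*j^2 - 5.83*j + 4.02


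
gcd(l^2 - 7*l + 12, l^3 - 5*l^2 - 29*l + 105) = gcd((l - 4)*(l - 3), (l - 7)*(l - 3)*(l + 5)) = l - 3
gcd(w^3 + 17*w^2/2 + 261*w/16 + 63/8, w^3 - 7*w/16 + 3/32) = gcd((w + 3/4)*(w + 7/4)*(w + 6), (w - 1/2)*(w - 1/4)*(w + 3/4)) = w + 3/4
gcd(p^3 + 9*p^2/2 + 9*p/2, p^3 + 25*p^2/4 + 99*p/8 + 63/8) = p^2 + 9*p/2 + 9/2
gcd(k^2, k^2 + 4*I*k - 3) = 1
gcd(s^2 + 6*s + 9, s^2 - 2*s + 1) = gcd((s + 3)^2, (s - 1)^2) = 1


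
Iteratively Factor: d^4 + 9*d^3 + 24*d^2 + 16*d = (d)*(d^3 + 9*d^2 + 24*d + 16) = d*(d + 4)*(d^2 + 5*d + 4) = d*(d + 4)^2*(d + 1)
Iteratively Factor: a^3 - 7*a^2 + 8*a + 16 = (a - 4)*(a^2 - 3*a - 4) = (a - 4)^2*(a + 1)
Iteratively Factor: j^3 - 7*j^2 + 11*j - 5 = (j - 5)*(j^2 - 2*j + 1) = (j - 5)*(j - 1)*(j - 1)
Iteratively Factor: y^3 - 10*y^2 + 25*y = (y)*(y^2 - 10*y + 25) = y*(y - 5)*(y - 5)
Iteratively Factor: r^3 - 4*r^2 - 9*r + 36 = (r - 3)*(r^2 - r - 12) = (r - 4)*(r - 3)*(r + 3)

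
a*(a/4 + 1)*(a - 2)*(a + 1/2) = a^4/4 + 5*a^3/8 - 7*a^2/4 - a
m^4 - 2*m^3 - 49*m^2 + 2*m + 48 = (m - 8)*(m - 1)*(m + 1)*(m + 6)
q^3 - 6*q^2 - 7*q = q*(q - 7)*(q + 1)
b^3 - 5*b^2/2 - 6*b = b*(b - 4)*(b + 3/2)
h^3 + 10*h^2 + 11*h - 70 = (h - 2)*(h + 5)*(h + 7)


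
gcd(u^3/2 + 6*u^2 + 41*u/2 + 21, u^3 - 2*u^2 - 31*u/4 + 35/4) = 1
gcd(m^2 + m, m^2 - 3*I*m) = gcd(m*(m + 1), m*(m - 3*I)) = m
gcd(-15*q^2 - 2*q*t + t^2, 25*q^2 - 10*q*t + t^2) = 5*q - t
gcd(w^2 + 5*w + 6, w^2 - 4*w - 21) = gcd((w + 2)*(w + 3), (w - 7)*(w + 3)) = w + 3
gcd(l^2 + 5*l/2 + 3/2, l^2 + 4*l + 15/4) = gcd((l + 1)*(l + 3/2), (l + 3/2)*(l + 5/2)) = l + 3/2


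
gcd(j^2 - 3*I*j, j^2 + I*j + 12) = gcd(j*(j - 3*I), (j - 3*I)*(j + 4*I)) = j - 3*I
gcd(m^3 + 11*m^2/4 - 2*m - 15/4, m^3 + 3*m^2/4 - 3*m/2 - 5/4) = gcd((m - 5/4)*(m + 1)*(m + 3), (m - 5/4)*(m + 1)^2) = m^2 - m/4 - 5/4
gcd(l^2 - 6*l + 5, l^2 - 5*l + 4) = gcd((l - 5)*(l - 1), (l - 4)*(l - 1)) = l - 1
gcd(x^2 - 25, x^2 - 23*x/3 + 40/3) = x - 5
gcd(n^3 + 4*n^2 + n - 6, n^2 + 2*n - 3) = n^2 + 2*n - 3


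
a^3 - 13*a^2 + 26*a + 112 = (a - 8)*(a - 7)*(a + 2)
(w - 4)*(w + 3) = w^2 - w - 12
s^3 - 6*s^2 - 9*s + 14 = (s - 7)*(s - 1)*(s + 2)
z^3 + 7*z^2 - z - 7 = (z - 1)*(z + 1)*(z + 7)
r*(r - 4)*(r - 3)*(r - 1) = r^4 - 8*r^3 + 19*r^2 - 12*r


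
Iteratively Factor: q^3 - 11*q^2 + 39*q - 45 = (q - 3)*(q^2 - 8*q + 15) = (q - 5)*(q - 3)*(q - 3)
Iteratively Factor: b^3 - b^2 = (b)*(b^2 - b) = b^2*(b - 1)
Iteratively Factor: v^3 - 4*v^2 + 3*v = (v - 1)*(v^2 - 3*v) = (v - 3)*(v - 1)*(v)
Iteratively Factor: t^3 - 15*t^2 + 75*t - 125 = (t - 5)*(t^2 - 10*t + 25) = (t - 5)^2*(t - 5)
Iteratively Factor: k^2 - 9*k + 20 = (k - 5)*(k - 4)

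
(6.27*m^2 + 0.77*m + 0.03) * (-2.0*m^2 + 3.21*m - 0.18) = -12.54*m^4 + 18.5867*m^3 + 1.2831*m^2 - 0.0423*m - 0.0054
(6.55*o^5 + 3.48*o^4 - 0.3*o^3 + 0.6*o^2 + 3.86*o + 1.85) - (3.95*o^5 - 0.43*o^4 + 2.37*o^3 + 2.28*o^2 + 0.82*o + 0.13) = 2.6*o^5 + 3.91*o^4 - 2.67*o^3 - 1.68*o^2 + 3.04*o + 1.72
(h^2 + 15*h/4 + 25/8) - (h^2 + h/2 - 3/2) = 13*h/4 + 37/8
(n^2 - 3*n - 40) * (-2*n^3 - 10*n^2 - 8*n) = -2*n^5 - 4*n^4 + 102*n^3 + 424*n^2 + 320*n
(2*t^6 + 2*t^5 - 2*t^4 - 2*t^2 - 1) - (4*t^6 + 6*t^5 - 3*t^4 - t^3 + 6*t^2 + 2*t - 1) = -2*t^6 - 4*t^5 + t^4 + t^3 - 8*t^2 - 2*t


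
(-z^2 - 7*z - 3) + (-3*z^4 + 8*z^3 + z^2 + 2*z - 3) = -3*z^4 + 8*z^3 - 5*z - 6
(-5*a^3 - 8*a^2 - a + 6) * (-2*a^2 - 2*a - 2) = 10*a^5 + 26*a^4 + 28*a^3 + 6*a^2 - 10*a - 12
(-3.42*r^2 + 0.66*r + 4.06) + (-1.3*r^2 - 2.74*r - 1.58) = -4.72*r^2 - 2.08*r + 2.48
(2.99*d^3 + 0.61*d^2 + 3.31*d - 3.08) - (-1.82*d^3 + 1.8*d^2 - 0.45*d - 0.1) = 4.81*d^3 - 1.19*d^2 + 3.76*d - 2.98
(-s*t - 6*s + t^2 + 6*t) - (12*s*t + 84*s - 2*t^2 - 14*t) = -13*s*t - 90*s + 3*t^2 + 20*t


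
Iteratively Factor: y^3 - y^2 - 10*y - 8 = (y - 4)*(y^2 + 3*y + 2) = (y - 4)*(y + 1)*(y + 2)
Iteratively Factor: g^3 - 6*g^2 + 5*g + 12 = (g - 3)*(g^2 - 3*g - 4) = (g - 4)*(g - 3)*(g + 1)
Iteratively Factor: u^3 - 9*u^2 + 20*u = (u - 5)*(u^2 - 4*u) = u*(u - 5)*(u - 4)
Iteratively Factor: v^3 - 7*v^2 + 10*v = (v - 2)*(v^2 - 5*v) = v*(v - 2)*(v - 5)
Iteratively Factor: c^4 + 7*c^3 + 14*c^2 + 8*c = (c + 1)*(c^3 + 6*c^2 + 8*c) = (c + 1)*(c + 2)*(c^2 + 4*c) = (c + 1)*(c + 2)*(c + 4)*(c)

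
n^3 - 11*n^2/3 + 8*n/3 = n*(n - 8/3)*(n - 1)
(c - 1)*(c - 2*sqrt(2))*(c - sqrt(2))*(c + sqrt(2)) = c^4 - 2*sqrt(2)*c^3 - c^3 - 2*c^2 + 2*sqrt(2)*c^2 + 2*c + 4*sqrt(2)*c - 4*sqrt(2)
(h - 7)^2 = h^2 - 14*h + 49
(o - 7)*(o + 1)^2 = o^3 - 5*o^2 - 13*o - 7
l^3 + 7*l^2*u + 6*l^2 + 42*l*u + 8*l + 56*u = (l + 2)*(l + 4)*(l + 7*u)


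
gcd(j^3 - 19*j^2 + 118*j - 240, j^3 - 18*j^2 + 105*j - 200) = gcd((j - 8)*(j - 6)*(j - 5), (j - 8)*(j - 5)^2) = j^2 - 13*j + 40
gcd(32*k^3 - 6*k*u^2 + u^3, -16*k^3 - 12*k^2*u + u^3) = -8*k^2 - 2*k*u + u^2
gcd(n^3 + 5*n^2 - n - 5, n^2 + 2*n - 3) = n - 1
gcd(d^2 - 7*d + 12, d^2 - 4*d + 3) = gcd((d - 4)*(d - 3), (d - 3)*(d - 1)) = d - 3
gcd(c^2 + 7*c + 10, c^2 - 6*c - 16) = c + 2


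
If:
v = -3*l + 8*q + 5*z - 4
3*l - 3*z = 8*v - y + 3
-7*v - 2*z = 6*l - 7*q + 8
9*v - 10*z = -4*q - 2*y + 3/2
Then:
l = -1619*z/909 - 1199/1818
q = 125/606 - 394*z/303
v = -6*z/101 - 75/202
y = 2384*z/303 + 1217/606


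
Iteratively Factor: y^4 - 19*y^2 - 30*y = (y + 2)*(y^3 - 2*y^2 - 15*y) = (y + 2)*(y + 3)*(y^2 - 5*y) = (y - 5)*(y + 2)*(y + 3)*(y)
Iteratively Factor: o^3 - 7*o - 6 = (o + 2)*(o^2 - 2*o - 3) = (o - 3)*(o + 2)*(o + 1)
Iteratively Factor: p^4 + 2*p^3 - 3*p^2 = (p - 1)*(p^3 + 3*p^2) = (p - 1)*(p + 3)*(p^2) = p*(p - 1)*(p + 3)*(p)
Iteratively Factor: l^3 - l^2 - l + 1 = (l - 1)*(l^2 - 1) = (l - 1)*(l + 1)*(l - 1)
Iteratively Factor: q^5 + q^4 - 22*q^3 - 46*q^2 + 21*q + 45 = (q + 1)*(q^4 - 22*q^2 - 24*q + 45) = (q - 1)*(q + 1)*(q^3 + q^2 - 21*q - 45) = (q - 1)*(q + 1)*(q + 3)*(q^2 - 2*q - 15) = (q - 5)*(q - 1)*(q + 1)*(q + 3)*(q + 3)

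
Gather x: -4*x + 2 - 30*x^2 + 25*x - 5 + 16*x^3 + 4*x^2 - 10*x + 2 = 16*x^3 - 26*x^2 + 11*x - 1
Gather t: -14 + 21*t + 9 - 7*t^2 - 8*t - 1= -7*t^2 + 13*t - 6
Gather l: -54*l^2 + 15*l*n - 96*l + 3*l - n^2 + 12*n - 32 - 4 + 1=-54*l^2 + l*(15*n - 93) - n^2 + 12*n - 35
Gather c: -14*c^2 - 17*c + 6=-14*c^2 - 17*c + 6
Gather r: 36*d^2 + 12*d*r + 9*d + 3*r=36*d^2 + 9*d + r*(12*d + 3)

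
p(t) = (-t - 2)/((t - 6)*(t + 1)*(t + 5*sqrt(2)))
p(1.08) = 0.04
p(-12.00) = -0.01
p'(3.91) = 0.02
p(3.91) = 0.05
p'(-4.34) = -0.00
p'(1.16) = 0.00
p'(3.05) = 0.01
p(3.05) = 0.04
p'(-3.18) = -0.00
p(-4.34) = 0.02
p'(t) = -(-t - 2)/((t - 6)*(t + 1)*(t + 5*sqrt(2))^2) - (-t - 2)/((t - 6)*(t + 1)^2*(t + 5*sqrt(2))) - (-t - 2)/((t - 6)^2*(t + 1)*(t + 5*sqrt(2))) - 1/((t - 6)*(t + 1)*(t + 5*sqrt(2)))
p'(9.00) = 0.01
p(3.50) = 0.05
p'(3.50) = 0.01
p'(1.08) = 0.00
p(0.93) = 0.04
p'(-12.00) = 0.00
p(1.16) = 0.04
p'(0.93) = 0.00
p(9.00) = -0.02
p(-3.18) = 0.02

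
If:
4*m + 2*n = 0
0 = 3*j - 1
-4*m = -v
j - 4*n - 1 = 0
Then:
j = 1/3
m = 1/12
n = -1/6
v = 1/3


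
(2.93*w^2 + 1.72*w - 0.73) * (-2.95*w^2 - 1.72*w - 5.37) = -8.6435*w^4 - 10.1136*w^3 - 16.539*w^2 - 7.9808*w + 3.9201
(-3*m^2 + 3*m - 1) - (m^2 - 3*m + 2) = -4*m^2 + 6*m - 3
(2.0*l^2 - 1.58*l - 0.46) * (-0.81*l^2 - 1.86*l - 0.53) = -1.62*l^4 - 2.4402*l^3 + 2.2514*l^2 + 1.693*l + 0.2438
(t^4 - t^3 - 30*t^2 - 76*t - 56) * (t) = t^5 - t^4 - 30*t^3 - 76*t^2 - 56*t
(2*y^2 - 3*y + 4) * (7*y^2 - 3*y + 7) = 14*y^4 - 27*y^3 + 51*y^2 - 33*y + 28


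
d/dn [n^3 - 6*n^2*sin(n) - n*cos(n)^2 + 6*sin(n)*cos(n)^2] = -6*n^2*cos(n) + 3*n^2 - 12*n*sin(n) + n*sin(2*n) + 3*cos(n)/2 - cos(2*n)/2 + 9*cos(3*n)/2 - 1/2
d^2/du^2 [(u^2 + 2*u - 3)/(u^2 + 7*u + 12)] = -10/(u^3 + 12*u^2 + 48*u + 64)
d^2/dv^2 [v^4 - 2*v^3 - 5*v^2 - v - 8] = 12*v^2 - 12*v - 10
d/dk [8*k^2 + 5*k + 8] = 16*k + 5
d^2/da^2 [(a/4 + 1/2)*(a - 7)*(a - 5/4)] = 3*a/2 - 25/8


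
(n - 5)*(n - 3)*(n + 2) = n^3 - 6*n^2 - n + 30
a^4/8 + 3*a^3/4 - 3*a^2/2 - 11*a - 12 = (a/4 + 1/2)*(a/2 + 1)*(a - 4)*(a + 6)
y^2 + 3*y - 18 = (y - 3)*(y + 6)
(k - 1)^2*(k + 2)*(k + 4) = k^4 + 4*k^3 - 3*k^2 - 10*k + 8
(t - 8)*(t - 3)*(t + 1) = t^3 - 10*t^2 + 13*t + 24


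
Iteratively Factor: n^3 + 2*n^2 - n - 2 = (n + 1)*(n^2 + n - 2) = (n - 1)*(n + 1)*(n + 2)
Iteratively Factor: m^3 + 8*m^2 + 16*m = (m + 4)*(m^2 + 4*m) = (m + 4)^2*(m)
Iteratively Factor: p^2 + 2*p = (p)*(p + 2)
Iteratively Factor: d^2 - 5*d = (d)*(d - 5)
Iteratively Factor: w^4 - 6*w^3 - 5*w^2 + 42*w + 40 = (w + 2)*(w^3 - 8*w^2 + 11*w + 20) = (w - 5)*(w + 2)*(w^2 - 3*w - 4) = (w - 5)*(w - 4)*(w + 2)*(w + 1)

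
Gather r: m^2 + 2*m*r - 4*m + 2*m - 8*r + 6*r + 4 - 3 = m^2 - 2*m + r*(2*m - 2) + 1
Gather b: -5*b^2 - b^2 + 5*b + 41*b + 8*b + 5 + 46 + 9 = -6*b^2 + 54*b + 60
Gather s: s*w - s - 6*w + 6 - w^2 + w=s*(w - 1) - w^2 - 5*w + 6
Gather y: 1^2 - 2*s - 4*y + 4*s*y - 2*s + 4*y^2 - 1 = -4*s + 4*y^2 + y*(4*s - 4)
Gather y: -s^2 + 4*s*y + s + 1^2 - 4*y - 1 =-s^2 + s + y*(4*s - 4)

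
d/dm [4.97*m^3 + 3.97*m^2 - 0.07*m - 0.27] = 14.91*m^2 + 7.94*m - 0.07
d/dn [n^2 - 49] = 2*n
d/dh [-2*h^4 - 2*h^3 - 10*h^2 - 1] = 2*h*(-4*h^2 - 3*h - 10)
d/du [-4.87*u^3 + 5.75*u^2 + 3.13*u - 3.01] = -14.61*u^2 + 11.5*u + 3.13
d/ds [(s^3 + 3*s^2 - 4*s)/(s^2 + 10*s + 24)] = (s^2 + 12*s - 6)/(s^2 + 12*s + 36)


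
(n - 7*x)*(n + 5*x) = n^2 - 2*n*x - 35*x^2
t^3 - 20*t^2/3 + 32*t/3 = t*(t - 4)*(t - 8/3)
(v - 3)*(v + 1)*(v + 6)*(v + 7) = v^4 + 11*v^3 + 13*v^2 - 123*v - 126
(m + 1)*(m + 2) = m^2 + 3*m + 2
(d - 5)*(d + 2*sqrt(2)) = d^2 - 5*d + 2*sqrt(2)*d - 10*sqrt(2)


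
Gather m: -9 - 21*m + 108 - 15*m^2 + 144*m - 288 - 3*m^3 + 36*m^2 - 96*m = -3*m^3 + 21*m^2 + 27*m - 189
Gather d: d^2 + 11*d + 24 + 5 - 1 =d^2 + 11*d + 28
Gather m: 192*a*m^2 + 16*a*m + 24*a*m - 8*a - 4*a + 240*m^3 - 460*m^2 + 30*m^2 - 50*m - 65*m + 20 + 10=-12*a + 240*m^3 + m^2*(192*a - 430) + m*(40*a - 115) + 30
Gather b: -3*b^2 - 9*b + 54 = -3*b^2 - 9*b + 54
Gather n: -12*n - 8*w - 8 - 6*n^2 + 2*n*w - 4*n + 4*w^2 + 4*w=-6*n^2 + n*(2*w - 16) + 4*w^2 - 4*w - 8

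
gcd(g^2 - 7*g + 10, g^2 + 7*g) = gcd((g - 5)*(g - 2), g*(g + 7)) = 1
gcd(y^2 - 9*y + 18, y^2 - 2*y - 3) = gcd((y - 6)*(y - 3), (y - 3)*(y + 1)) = y - 3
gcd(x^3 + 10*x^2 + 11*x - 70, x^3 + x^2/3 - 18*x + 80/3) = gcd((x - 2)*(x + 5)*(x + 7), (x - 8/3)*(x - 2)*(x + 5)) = x^2 + 3*x - 10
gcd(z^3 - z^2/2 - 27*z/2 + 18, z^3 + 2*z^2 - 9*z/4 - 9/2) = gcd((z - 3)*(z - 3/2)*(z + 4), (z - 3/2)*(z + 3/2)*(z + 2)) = z - 3/2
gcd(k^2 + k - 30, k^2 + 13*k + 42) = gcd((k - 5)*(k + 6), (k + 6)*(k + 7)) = k + 6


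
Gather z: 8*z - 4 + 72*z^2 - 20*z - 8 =72*z^2 - 12*z - 12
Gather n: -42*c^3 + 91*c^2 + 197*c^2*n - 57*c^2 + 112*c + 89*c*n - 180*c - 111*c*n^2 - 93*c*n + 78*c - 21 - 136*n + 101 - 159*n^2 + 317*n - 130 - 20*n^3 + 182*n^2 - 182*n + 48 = -42*c^3 + 34*c^2 + 10*c - 20*n^3 + n^2*(23 - 111*c) + n*(197*c^2 - 4*c - 1) - 2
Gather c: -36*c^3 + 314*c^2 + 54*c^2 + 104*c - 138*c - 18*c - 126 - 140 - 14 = -36*c^3 + 368*c^2 - 52*c - 280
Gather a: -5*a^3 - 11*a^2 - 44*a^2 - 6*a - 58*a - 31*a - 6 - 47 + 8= -5*a^3 - 55*a^2 - 95*a - 45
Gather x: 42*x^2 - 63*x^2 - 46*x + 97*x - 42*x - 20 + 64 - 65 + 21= -21*x^2 + 9*x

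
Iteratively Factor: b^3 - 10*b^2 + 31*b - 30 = (b - 2)*(b^2 - 8*b + 15) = (b - 5)*(b - 2)*(b - 3)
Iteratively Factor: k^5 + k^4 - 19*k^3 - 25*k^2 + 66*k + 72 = (k + 3)*(k^4 - 2*k^3 - 13*k^2 + 14*k + 24) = (k - 4)*(k + 3)*(k^3 + 2*k^2 - 5*k - 6) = (k - 4)*(k + 1)*(k + 3)*(k^2 + k - 6) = (k - 4)*(k + 1)*(k + 3)^2*(k - 2)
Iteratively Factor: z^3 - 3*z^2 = (z)*(z^2 - 3*z) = z^2*(z - 3)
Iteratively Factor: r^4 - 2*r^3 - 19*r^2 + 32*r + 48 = (r + 1)*(r^3 - 3*r^2 - 16*r + 48) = (r - 4)*(r + 1)*(r^2 + r - 12) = (r - 4)*(r + 1)*(r + 4)*(r - 3)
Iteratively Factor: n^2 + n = (n + 1)*(n)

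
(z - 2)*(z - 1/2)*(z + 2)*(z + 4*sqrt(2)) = z^4 - z^3/2 + 4*sqrt(2)*z^3 - 4*z^2 - 2*sqrt(2)*z^2 - 16*sqrt(2)*z + 2*z + 8*sqrt(2)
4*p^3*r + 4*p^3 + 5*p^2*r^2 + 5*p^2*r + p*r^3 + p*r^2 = (p + r)*(4*p + r)*(p*r + p)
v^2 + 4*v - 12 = (v - 2)*(v + 6)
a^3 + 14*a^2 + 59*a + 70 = (a + 2)*(a + 5)*(a + 7)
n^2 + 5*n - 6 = (n - 1)*(n + 6)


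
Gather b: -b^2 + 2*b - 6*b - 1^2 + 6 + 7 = -b^2 - 4*b + 12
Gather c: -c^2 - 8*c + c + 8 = -c^2 - 7*c + 8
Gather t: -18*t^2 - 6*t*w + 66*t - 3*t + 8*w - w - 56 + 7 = -18*t^2 + t*(63 - 6*w) + 7*w - 49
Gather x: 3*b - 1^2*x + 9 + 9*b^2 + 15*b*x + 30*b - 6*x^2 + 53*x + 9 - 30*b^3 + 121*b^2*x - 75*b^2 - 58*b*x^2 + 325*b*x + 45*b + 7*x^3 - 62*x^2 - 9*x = -30*b^3 - 66*b^2 + 78*b + 7*x^3 + x^2*(-58*b - 68) + x*(121*b^2 + 340*b + 43) + 18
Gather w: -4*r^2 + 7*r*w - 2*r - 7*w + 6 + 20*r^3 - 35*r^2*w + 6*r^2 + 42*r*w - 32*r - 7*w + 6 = 20*r^3 + 2*r^2 - 34*r + w*(-35*r^2 + 49*r - 14) + 12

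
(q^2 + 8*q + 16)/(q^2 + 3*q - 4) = (q + 4)/(q - 1)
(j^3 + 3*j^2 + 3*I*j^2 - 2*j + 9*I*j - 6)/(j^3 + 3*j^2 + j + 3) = (j + 2*I)/(j - I)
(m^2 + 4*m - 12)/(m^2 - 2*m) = (m + 6)/m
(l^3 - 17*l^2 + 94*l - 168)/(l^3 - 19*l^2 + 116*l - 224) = (l - 6)/(l - 8)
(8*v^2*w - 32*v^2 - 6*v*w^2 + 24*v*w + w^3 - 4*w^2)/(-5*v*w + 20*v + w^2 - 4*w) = (-8*v^2 + 6*v*w - w^2)/(5*v - w)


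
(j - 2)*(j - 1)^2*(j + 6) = j^4 + 2*j^3 - 19*j^2 + 28*j - 12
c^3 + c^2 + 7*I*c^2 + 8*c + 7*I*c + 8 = (c + 1)*(c - I)*(c + 8*I)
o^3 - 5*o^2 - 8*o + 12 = (o - 6)*(o - 1)*(o + 2)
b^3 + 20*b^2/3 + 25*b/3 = b*(b + 5/3)*(b + 5)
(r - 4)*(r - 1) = r^2 - 5*r + 4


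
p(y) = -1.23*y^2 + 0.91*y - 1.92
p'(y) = 0.91 - 2.46*y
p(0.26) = -1.77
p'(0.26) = 0.27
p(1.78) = -4.20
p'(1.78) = -3.47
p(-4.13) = -26.66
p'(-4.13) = 11.07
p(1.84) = -4.41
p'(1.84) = -3.62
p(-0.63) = -2.98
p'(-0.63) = 2.46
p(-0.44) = -2.56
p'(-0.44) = 1.99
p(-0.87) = -3.64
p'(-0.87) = 3.05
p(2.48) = -7.23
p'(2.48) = -5.19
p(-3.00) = -15.72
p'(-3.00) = 8.29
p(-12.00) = -189.96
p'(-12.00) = 30.43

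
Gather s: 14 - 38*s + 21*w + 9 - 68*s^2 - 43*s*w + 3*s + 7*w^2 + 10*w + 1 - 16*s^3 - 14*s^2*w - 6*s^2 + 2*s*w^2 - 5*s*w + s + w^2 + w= -16*s^3 + s^2*(-14*w - 74) + s*(2*w^2 - 48*w - 34) + 8*w^2 + 32*w + 24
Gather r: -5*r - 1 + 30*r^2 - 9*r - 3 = 30*r^2 - 14*r - 4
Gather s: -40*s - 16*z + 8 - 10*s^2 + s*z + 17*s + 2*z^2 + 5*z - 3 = -10*s^2 + s*(z - 23) + 2*z^2 - 11*z + 5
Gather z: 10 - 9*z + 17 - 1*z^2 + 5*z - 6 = -z^2 - 4*z + 21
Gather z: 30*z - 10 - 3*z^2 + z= -3*z^2 + 31*z - 10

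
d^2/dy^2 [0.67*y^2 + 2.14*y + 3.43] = 1.34000000000000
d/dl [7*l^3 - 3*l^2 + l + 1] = 21*l^2 - 6*l + 1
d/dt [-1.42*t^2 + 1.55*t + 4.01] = 1.55 - 2.84*t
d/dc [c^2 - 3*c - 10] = 2*c - 3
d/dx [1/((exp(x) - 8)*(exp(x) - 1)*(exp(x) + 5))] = -((exp(x) - 8)*(exp(x) - 1) + (exp(x) - 8)*(exp(x) + 5) + (exp(x) - 1)*(exp(x) + 5))/(4*(exp(x) - 8)^2*(exp(x) + 5)^2*sinh(x/2)^2)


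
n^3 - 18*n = n*(n - 3*sqrt(2))*(n + 3*sqrt(2))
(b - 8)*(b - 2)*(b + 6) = b^3 - 4*b^2 - 44*b + 96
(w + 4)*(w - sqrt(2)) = w^2 - sqrt(2)*w + 4*w - 4*sqrt(2)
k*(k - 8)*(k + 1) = k^3 - 7*k^2 - 8*k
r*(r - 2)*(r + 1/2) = r^3 - 3*r^2/2 - r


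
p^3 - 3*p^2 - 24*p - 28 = (p - 7)*(p + 2)^2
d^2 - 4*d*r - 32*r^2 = (d - 8*r)*(d + 4*r)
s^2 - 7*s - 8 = (s - 8)*(s + 1)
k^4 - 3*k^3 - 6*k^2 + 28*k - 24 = (k - 2)^3*(k + 3)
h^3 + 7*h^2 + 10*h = h*(h + 2)*(h + 5)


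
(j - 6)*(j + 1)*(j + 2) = j^3 - 3*j^2 - 16*j - 12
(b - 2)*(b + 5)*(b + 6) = b^3 + 9*b^2 + 8*b - 60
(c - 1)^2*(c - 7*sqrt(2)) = c^3 - 7*sqrt(2)*c^2 - 2*c^2 + c + 14*sqrt(2)*c - 7*sqrt(2)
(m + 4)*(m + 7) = m^2 + 11*m + 28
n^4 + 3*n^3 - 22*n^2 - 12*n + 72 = (n - 3)*(n - 2)*(n + 2)*(n + 6)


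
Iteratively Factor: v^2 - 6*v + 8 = (v - 4)*(v - 2)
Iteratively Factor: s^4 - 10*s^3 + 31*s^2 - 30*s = (s - 5)*(s^3 - 5*s^2 + 6*s) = (s - 5)*(s - 2)*(s^2 - 3*s) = (s - 5)*(s - 3)*(s - 2)*(s)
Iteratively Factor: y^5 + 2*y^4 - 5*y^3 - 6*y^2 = (y - 2)*(y^4 + 4*y^3 + 3*y^2) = (y - 2)*(y + 1)*(y^3 + 3*y^2) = (y - 2)*(y + 1)*(y + 3)*(y^2) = y*(y - 2)*(y + 1)*(y + 3)*(y)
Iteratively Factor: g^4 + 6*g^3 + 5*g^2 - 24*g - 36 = (g + 2)*(g^3 + 4*g^2 - 3*g - 18) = (g + 2)*(g + 3)*(g^2 + g - 6) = (g - 2)*(g + 2)*(g + 3)*(g + 3)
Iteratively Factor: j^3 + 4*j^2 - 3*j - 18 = (j + 3)*(j^2 + j - 6) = (j - 2)*(j + 3)*(j + 3)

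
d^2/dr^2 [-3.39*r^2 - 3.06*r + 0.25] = -6.78000000000000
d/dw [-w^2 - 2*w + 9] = -2*w - 2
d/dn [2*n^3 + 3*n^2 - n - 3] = 6*n^2 + 6*n - 1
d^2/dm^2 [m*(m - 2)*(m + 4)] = 6*m + 4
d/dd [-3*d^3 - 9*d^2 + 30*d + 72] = -9*d^2 - 18*d + 30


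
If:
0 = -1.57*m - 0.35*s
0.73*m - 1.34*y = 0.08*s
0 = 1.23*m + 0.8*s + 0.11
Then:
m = 0.05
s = -0.21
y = 0.04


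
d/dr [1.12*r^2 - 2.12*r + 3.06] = 2.24*r - 2.12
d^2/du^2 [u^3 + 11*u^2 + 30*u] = 6*u + 22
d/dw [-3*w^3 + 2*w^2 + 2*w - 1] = -9*w^2 + 4*w + 2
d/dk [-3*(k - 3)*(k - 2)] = 15 - 6*k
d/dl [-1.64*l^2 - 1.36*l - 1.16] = -3.28*l - 1.36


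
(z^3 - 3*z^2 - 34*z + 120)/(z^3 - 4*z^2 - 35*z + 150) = (z - 4)/(z - 5)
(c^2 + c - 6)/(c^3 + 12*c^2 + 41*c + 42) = (c - 2)/(c^2 + 9*c + 14)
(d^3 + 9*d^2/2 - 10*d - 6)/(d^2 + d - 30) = (d^2 - 3*d/2 - 1)/(d - 5)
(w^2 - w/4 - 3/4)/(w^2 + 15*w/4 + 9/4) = (w - 1)/(w + 3)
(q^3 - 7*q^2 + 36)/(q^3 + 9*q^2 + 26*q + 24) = (q^2 - 9*q + 18)/(q^2 + 7*q + 12)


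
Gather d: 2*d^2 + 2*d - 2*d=2*d^2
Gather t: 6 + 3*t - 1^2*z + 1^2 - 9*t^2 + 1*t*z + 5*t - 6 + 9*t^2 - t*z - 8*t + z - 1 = 0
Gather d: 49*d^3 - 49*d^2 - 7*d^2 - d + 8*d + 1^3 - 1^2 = 49*d^3 - 56*d^2 + 7*d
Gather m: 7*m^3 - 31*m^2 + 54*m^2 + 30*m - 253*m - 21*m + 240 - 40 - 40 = 7*m^3 + 23*m^2 - 244*m + 160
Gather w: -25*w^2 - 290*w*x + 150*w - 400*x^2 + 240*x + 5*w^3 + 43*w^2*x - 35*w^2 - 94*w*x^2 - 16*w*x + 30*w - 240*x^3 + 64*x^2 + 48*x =5*w^3 + w^2*(43*x - 60) + w*(-94*x^2 - 306*x + 180) - 240*x^3 - 336*x^2 + 288*x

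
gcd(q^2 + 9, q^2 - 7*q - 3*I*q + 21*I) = q - 3*I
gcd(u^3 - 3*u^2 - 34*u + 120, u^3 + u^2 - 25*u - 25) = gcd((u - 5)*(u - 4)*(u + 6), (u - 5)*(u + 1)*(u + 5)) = u - 5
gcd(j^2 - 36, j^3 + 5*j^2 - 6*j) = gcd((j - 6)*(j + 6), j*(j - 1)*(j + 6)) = j + 6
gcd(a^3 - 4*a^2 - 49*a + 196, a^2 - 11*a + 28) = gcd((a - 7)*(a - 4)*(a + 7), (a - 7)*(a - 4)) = a^2 - 11*a + 28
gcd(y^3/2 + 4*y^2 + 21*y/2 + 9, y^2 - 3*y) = 1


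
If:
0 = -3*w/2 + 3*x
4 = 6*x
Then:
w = 4/3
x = 2/3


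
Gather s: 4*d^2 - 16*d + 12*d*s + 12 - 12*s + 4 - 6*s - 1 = 4*d^2 - 16*d + s*(12*d - 18) + 15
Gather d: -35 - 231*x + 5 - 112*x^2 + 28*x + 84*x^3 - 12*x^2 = 84*x^3 - 124*x^2 - 203*x - 30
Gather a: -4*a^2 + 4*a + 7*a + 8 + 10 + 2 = -4*a^2 + 11*a + 20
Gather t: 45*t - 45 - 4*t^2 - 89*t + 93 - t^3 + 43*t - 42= -t^3 - 4*t^2 - t + 6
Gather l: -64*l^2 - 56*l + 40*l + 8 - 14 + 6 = -64*l^2 - 16*l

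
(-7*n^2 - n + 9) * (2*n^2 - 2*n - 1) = -14*n^4 + 12*n^3 + 27*n^2 - 17*n - 9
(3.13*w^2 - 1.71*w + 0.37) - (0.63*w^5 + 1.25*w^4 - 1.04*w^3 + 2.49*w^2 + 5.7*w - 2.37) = -0.63*w^5 - 1.25*w^4 + 1.04*w^3 + 0.64*w^2 - 7.41*w + 2.74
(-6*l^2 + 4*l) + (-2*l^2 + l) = -8*l^2 + 5*l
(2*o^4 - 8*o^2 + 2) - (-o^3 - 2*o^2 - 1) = 2*o^4 + o^3 - 6*o^2 + 3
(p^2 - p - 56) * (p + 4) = p^3 + 3*p^2 - 60*p - 224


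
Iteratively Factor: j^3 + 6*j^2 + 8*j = (j)*(j^2 + 6*j + 8) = j*(j + 4)*(j + 2)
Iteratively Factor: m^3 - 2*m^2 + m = (m - 1)*(m^2 - m) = (m - 1)^2*(m)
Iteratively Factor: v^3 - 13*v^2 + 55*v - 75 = (v - 3)*(v^2 - 10*v + 25) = (v - 5)*(v - 3)*(v - 5)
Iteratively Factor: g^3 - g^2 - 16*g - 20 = (g + 2)*(g^2 - 3*g - 10) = (g - 5)*(g + 2)*(g + 2)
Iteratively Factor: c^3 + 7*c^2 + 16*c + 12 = (c + 3)*(c^2 + 4*c + 4) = (c + 2)*(c + 3)*(c + 2)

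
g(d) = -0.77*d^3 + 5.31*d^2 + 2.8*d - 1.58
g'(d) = -2.31*d^2 + 10.62*d + 2.8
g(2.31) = 23.73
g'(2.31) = 15.01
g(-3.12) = 64.76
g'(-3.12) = -52.82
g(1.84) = 16.75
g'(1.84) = 14.52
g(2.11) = 20.74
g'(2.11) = 14.92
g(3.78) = 43.29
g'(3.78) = 9.94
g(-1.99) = 19.94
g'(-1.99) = -27.48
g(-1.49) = 8.58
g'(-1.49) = -18.15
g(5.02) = 48.88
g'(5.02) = -2.10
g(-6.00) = 339.10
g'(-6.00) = -144.08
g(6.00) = 40.06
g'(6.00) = -16.64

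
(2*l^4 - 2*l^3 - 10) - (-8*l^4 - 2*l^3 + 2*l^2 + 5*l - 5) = 10*l^4 - 2*l^2 - 5*l - 5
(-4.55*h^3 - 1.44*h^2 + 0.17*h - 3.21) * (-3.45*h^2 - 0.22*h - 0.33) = 15.6975*h^5 + 5.969*h^4 + 1.2318*h^3 + 11.5123*h^2 + 0.6501*h + 1.0593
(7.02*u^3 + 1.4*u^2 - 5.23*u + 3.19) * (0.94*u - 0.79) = 6.5988*u^4 - 4.2298*u^3 - 6.0222*u^2 + 7.1303*u - 2.5201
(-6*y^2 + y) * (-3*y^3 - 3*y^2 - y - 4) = 18*y^5 + 15*y^4 + 3*y^3 + 23*y^2 - 4*y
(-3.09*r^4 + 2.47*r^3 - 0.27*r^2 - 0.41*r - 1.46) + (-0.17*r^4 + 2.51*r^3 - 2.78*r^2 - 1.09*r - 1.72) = -3.26*r^4 + 4.98*r^3 - 3.05*r^2 - 1.5*r - 3.18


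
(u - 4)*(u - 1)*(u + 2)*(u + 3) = u^4 - 15*u^2 - 10*u + 24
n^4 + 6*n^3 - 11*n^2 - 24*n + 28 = (n - 2)*(n - 1)*(n + 2)*(n + 7)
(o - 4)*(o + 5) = o^2 + o - 20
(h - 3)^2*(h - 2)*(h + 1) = h^4 - 7*h^3 + 13*h^2 + 3*h - 18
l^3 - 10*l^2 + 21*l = l*(l - 7)*(l - 3)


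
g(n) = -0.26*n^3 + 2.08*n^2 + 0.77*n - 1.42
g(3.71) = 16.79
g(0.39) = -0.82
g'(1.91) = 5.87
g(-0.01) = -1.43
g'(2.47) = 6.29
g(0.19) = -1.20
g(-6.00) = 125.00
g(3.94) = 18.00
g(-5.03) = 80.42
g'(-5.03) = -39.89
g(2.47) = 9.25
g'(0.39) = 2.27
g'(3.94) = 5.05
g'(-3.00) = -18.73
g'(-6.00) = -52.27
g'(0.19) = 1.53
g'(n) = -0.78*n^2 + 4.16*n + 0.77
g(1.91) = 5.83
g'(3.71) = 5.47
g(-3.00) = 22.01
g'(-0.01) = 0.73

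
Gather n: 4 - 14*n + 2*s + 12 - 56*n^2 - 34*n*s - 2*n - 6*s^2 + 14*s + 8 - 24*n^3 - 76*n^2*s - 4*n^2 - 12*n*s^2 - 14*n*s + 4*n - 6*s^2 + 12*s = -24*n^3 + n^2*(-76*s - 60) + n*(-12*s^2 - 48*s - 12) - 12*s^2 + 28*s + 24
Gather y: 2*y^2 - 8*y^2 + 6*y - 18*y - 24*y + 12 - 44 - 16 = -6*y^2 - 36*y - 48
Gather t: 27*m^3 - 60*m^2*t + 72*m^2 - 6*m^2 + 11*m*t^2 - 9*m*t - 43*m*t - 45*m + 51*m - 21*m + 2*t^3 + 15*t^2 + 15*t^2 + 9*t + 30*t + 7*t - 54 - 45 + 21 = 27*m^3 + 66*m^2 - 15*m + 2*t^3 + t^2*(11*m + 30) + t*(-60*m^2 - 52*m + 46) - 78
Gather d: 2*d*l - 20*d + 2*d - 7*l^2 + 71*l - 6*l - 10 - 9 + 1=d*(2*l - 18) - 7*l^2 + 65*l - 18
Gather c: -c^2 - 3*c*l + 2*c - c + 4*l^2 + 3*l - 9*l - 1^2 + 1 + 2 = -c^2 + c*(1 - 3*l) + 4*l^2 - 6*l + 2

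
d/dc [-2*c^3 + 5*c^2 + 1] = 2*c*(5 - 3*c)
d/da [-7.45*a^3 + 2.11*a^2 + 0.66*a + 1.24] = -22.35*a^2 + 4.22*a + 0.66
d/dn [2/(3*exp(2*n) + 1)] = -12*exp(2*n)/(3*exp(2*n) + 1)^2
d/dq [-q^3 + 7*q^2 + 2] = q*(14 - 3*q)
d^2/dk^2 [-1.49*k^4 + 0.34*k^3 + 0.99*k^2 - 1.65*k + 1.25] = -17.88*k^2 + 2.04*k + 1.98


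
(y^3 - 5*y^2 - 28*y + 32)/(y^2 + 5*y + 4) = (y^2 - 9*y + 8)/(y + 1)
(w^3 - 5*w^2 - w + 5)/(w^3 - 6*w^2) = (w^3 - 5*w^2 - w + 5)/(w^2*(w - 6))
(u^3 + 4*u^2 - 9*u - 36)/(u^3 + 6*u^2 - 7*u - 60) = (u + 3)/(u + 5)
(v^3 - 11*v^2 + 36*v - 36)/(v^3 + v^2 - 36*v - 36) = (v^2 - 5*v + 6)/(v^2 + 7*v + 6)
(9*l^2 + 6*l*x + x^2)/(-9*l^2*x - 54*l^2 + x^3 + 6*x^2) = (3*l + x)/(-3*l*x - 18*l + x^2 + 6*x)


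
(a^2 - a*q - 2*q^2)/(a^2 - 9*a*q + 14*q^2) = (-a - q)/(-a + 7*q)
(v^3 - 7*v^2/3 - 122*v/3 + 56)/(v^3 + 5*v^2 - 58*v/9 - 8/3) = 3*(v - 7)/(3*v + 1)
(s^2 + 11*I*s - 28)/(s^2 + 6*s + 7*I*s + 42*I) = (s + 4*I)/(s + 6)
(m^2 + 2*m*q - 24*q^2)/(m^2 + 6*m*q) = (m - 4*q)/m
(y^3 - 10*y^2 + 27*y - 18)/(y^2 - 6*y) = y - 4 + 3/y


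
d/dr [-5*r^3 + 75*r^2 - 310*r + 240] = -15*r^2 + 150*r - 310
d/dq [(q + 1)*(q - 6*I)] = 2*q + 1 - 6*I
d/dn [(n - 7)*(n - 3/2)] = 2*n - 17/2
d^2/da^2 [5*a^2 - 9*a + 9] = 10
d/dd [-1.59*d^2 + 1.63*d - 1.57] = 1.63 - 3.18*d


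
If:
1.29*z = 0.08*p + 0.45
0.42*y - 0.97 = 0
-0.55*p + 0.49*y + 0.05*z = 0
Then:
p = 2.10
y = 2.31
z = 0.48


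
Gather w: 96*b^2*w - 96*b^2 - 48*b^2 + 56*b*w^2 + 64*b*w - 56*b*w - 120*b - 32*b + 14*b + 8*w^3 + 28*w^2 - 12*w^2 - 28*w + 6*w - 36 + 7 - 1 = -144*b^2 - 138*b + 8*w^3 + w^2*(56*b + 16) + w*(96*b^2 + 8*b - 22) - 30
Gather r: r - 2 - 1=r - 3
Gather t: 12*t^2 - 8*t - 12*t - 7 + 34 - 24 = 12*t^2 - 20*t + 3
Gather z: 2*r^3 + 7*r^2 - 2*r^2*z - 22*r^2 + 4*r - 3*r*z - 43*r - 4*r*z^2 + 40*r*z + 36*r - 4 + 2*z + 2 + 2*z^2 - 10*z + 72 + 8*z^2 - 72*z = 2*r^3 - 15*r^2 - 3*r + z^2*(10 - 4*r) + z*(-2*r^2 + 37*r - 80) + 70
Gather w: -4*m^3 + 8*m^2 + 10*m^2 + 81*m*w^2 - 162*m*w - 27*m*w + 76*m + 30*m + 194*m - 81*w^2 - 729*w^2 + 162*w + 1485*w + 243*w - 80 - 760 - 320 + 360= -4*m^3 + 18*m^2 + 300*m + w^2*(81*m - 810) + w*(1890 - 189*m) - 800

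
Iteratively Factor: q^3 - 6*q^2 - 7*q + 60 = (q + 3)*(q^2 - 9*q + 20) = (q - 4)*(q + 3)*(q - 5)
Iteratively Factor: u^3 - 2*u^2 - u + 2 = (u - 1)*(u^2 - u - 2) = (u - 1)*(u + 1)*(u - 2)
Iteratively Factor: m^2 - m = (m)*(m - 1)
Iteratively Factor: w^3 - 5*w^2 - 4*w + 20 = (w + 2)*(w^2 - 7*w + 10) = (w - 5)*(w + 2)*(w - 2)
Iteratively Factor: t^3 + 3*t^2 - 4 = (t + 2)*(t^2 + t - 2) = (t - 1)*(t + 2)*(t + 2)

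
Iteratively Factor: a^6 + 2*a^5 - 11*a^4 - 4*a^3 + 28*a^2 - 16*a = (a + 4)*(a^5 - 2*a^4 - 3*a^3 + 8*a^2 - 4*a) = (a - 1)*(a + 4)*(a^4 - a^3 - 4*a^2 + 4*a) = (a - 2)*(a - 1)*(a + 4)*(a^3 + a^2 - 2*a) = (a - 2)*(a - 1)*(a + 2)*(a + 4)*(a^2 - a) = a*(a - 2)*(a - 1)*(a + 2)*(a + 4)*(a - 1)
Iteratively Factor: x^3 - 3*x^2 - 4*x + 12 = (x - 2)*(x^2 - x - 6) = (x - 3)*(x - 2)*(x + 2)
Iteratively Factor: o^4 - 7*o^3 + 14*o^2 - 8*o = (o - 4)*(o^3 - 3*o^2 + 2*o) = (o - 4)*(o - 1)*(o^2 - 2*o) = o*(o - 4)*(o - 1)*(o - 2)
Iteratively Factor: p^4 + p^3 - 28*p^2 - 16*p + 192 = (p + 4)*(p^3 - 3*p^2 - 16*p + 48) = (p + 4)^2*(p^2 - 7*p + 12) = (p - 4)*(p + 4)^2*(p - 3)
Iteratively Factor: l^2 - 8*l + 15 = (l - 3)*(l - 5)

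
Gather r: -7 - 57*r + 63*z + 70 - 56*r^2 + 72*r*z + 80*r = -56*r^2 + r*(72*z + 23) + 63*z + 63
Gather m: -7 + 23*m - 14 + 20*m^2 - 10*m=20*m^2 + 13*m - 21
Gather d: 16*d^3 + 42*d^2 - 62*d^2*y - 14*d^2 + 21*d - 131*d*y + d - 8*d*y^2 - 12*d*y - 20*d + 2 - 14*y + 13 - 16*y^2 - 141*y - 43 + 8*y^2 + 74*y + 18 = 16*d^3 + d^2*(28 - 62*y) + d*(-8*y^2 - 143*y + 2) - 8*y^2 - 81*y - 10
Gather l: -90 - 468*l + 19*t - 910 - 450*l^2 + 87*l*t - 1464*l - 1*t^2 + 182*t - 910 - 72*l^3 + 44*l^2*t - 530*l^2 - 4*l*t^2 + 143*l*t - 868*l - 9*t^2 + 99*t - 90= -72*l^3 + l^2*(44*t - 980) + l*(-4*t^2 + 230*t - 2800) - 10*t^2 + 300*t - 2000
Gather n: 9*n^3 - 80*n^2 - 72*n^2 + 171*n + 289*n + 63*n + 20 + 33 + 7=9*n^3 - 152*n^2 + 523*n + 60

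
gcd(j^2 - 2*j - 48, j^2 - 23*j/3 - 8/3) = j - 8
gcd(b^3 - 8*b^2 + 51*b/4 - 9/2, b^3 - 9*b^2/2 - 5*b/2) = 1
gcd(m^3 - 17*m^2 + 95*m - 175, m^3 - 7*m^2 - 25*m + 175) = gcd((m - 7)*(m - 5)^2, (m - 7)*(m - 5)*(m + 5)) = m^2 - 12*m + 35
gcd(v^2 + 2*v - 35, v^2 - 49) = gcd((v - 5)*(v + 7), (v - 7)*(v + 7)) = v + 7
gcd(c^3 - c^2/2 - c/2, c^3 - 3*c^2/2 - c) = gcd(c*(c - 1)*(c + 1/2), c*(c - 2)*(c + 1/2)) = c^2 + c/2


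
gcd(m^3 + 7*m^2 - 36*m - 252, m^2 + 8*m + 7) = m + 7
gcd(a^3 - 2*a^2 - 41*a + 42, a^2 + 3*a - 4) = a - 1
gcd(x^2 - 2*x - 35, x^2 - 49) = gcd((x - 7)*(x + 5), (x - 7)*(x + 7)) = x - 7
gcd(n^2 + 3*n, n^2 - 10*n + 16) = 1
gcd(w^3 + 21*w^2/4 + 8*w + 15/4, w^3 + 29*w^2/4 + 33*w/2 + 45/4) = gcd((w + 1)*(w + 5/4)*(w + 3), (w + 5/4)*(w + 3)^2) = w^2 + 17*w/4 + 15/4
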